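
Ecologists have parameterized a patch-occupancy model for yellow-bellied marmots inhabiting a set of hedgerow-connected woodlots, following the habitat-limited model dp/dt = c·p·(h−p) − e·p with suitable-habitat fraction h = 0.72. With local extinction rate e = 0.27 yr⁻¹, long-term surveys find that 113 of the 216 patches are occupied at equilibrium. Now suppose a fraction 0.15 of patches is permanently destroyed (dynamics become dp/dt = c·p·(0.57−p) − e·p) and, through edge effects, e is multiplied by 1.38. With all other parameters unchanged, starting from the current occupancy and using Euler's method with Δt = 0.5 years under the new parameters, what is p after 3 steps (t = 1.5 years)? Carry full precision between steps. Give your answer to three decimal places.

Observed p* = 113/216 = 0.52315.
Balance c(h−p*) = e gives c = e/(0.72 − 0.52315) = 0.27/0.19685 = 1.37159.
Starting from p₀ = 0.52315; update p ← p + (dp/dt)·Δt with the new parameters.
p: 0.52315 → 0.44249  (Δp = -0.08065)
p: 0.44249 → 0.39875  (Δp = -0.04374)
p: 0.39875 → 0.37129  (Δp = -0.02746)

0.371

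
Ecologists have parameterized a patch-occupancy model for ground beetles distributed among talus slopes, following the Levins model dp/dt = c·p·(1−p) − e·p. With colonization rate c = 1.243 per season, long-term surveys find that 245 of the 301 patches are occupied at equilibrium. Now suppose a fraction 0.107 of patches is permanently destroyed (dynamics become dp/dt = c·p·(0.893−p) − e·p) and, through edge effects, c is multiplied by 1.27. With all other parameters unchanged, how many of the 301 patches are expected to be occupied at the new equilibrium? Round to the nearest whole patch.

Observed p* = 245/301 = 0.81395.
Balance c(1−p*) = e gives e = 1.243×(1 − 0.81395) = 0.23126.
New p* = 0.893 − e/c = 0.893 − 0.23126/1.57861 = 0.74650.
Expected occupied = 301 × 0.74650 = 224.70 ≈ 225.

225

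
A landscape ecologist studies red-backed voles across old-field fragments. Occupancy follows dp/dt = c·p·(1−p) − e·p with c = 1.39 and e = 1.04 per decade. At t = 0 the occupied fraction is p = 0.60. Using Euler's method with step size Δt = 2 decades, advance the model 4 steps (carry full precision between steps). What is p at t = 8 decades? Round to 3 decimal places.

0.079

Update rule: p ← p + [c·p·(1−p) − e·p]·Δt with Δt = 2.
  1  |  dp/dt·Δt = -0.580800  |  p_1 = 0.019200
  2  |  dp/dt·Δt = +0.012415  |  p_2 = 0.031615
  3  |  dp/dt·Δt = +0.019352  |  p_3 = 0.050967
  4  |  dp/dt·Δt = +0.028456  |  p_4 = 0.079423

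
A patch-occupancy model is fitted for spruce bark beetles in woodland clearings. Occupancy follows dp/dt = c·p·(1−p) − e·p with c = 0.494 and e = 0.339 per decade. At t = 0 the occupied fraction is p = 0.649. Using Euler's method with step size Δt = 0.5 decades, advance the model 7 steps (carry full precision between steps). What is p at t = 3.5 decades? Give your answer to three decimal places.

Update rule: p ← p + [c·p·(1−p) − e·p]·Δt with Δt = 0.5.
t = 0.5: p = 0.64900 + (-0.05374) = 0.59526
t = 1: p = 0.59526 + (-0.04139) = 0.55387
t = 1.5: p = 0.55387 + (-0.03285) = 0.52102
t = 2: p = 0.52102 + (-0.02667) = 0.49435
t = 2.5: p = 0.49435 + (-0.02205) = 0.47230
t = 3: p = 0.47230 + (-0.01849) = 0.45381
t = 3.5: p = 0.45381 + (-0.01570) = 0.43811

0.438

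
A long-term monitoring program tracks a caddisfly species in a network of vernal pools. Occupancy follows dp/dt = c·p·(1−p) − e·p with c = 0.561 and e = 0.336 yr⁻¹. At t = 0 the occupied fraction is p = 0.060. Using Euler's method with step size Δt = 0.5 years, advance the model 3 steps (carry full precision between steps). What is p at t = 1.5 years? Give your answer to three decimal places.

Update rule: p ← p + [c·p·(1−p) − e·p]·Δt with Δt = 0.5.
p: 0.06000 → 0.06574  (Δp = +0.00574)
p: 0.06574 → 0.07192  (Δp = +0.00618)
p: 0.07192 → 0.07856  (Δp = +0.00664)

0.079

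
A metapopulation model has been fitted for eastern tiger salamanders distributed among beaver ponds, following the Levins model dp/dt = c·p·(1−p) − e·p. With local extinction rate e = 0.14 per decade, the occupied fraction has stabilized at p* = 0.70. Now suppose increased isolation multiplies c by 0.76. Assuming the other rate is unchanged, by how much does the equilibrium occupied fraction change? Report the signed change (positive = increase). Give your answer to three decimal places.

Balance c(1−p*) = e gives c = e/(1 − 0.70000) = 0.14/0.30000 = 0.46667.
New p* = 1 − e/c = 1 − 0.14000/0.35467 = 0.60527.
Δp* = 0.60527 − 0.70000 = -0.09473.

-0.095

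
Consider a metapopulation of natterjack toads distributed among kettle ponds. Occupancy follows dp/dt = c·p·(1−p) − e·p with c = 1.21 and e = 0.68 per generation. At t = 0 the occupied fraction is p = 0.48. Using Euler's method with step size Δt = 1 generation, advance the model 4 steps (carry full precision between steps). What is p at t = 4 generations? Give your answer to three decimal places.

0.440

Update rule: p ← p + [c·p·(1−p) − e·p]·Δt with Δt = 1.
p: 0.48000 → 0.45562  (Δp = -0.02438)
p: 0.45562 → 0.44591  (Δp = -0.00970)
p: 0.44591 → 0.44165  (Δp = -0.00426)
p: 0.44165 → 0.43971  (Δp = -0.00194)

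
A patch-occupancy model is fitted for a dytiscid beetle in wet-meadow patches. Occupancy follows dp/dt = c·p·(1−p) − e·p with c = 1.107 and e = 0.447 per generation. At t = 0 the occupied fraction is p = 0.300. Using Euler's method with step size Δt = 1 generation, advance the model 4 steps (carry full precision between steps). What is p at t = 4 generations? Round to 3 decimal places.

Update rule: p ← p + [c·p·(1−p) − e·p]·Δt with Δt = 1.
p: 0.30000 → 0.39837  (Δp = +0.09837)
p: 0.39837 → 0.48561  (Δp = +0.08724)
p: 0.48561 → 0.54507  (Δp = +0.05945)
p: 0.54507 → 0.57592  (Δp = +0.03086)

0.576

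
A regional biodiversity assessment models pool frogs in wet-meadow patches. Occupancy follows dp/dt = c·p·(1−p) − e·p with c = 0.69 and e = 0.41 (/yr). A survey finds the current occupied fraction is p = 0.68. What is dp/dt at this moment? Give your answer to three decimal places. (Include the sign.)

-0.129

Colonization term: c·p·(1−p) = 0.69×0.68×0.3200 = 0.15014.
Extinction term: e·p = 0.27880.
dp/dt = 0.15014 − 0.27880 = -0.12866.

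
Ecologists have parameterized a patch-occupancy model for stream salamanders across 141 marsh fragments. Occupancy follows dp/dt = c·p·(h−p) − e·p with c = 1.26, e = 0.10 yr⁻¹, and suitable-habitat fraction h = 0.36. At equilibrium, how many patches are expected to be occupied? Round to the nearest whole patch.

40

p* = h − e/c = 0.36 − 0.0794 = 0.2806.
Expected occupied patches = N × p* = 141 × 0.2806 = 39.57 ≈ 40.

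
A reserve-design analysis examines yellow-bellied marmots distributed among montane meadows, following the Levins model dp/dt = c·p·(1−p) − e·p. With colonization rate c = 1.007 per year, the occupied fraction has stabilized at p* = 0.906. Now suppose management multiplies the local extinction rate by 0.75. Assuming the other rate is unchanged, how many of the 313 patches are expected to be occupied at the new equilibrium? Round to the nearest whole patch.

Balance c(1−p*) = e gives e = 1.007×(1 − 0.90600) = 0.09466.
New p* = 1 − e/c = 1 − 0.07100/1.00700 = 0.92949.
Expected occupied = 313 × 0.92949 = 290.93 ≈ 291.

291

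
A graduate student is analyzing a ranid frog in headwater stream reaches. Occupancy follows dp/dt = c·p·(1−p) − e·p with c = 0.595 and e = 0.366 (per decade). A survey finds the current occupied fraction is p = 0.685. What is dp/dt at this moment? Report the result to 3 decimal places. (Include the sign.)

Colonization term: c·p·(1−p) = 0.595×0.685×0.3150 = 0.12839.
Extinction term: e·p = 0.25071.
dp/dt = 0.12839 − 0.25071 = -0.12232.

-0.122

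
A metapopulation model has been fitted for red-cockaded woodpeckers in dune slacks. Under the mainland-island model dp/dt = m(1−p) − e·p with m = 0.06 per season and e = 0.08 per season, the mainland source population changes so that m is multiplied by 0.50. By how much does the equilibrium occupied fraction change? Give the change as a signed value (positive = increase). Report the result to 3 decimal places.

-0.156

Before: p* = 0.06/(0.06+0.08) = 0.4286.
After: m = 0.03, e = 0.08; p* = 0.03/0.1100 = 0.2727.
Δp* = 0.2727 − 0.4286 = -0.1558.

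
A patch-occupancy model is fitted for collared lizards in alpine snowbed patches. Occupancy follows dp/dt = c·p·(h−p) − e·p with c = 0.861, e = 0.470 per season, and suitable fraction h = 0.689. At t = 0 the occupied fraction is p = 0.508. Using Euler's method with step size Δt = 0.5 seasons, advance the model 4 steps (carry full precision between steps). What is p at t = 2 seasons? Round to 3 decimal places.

0.310

Update rule: p ← p + [c·p·(h−p) − e·p]·Δt with Δt = 0.5.
  1  |  dp/dt·Δt = -0.079796  |  p_1 = 0.428204
  2  |  dp/dt·Δt = -0.052552  |  p_2 = 0.375651
  3  |  dp/dt·Δt = -0.037604  |  p_3 = 0.338047
  4  |  dp/dt·Δt = -0.028367  |  p_4 = 0.309680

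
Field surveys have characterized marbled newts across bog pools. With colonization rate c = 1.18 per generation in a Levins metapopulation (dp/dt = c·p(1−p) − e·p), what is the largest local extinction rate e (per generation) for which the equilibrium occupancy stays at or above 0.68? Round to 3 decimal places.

0.378

1 − e/c ≥ 0.68 ⇒ e ≤ c(1 − 0.68) = 1.18 × 0.3200.
e_max = 0.3776.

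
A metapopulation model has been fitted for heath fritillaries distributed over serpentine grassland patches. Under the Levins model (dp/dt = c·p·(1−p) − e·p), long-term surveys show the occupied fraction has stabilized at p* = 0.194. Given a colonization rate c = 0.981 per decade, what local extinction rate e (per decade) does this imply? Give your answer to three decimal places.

0.791

At equilibrium c(1−p*) = e.
e = 0.981 × (1 − 0.194) = 0.981 × 0.8060 = 0.7907.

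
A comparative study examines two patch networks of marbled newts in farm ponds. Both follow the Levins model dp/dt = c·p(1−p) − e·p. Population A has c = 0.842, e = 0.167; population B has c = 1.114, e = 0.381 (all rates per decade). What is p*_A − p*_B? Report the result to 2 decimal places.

A: p*_A = 1 − 0.167/0.842 = 0.8017.
B: p*_B = 1 − 0.381/1.114 = 0.6580.
p*_A − p*_B = 0.8017 − 0.6580 = 0.1437.

0.14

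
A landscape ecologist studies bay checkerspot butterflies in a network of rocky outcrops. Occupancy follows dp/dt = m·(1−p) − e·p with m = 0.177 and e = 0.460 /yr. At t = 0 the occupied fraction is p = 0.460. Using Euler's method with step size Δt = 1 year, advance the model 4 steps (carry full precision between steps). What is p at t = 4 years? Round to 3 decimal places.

0.281

Update rule: p ← p + [m·(1−p) − e·p]·Δt with Δt = 1.
t = 1: p = 0.46000 + (-0.11602) = 0.34398
t = 2: p = 0.34398 + (-0.04212) = 0.30186
t = 3: p = 0.30186 + (-0.01529) = 0.28658
t = 4: p = 0.28658 + (-0.00555) = 0.28103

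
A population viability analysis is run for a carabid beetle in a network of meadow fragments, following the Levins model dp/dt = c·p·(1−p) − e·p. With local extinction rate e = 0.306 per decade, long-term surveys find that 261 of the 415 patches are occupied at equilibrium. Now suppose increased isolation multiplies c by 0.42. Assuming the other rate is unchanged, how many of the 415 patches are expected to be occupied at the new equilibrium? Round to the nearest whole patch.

Observed p* = 261/415 = 0.62892.
Balance c(1−p*) = e gives c = e/(1 − 0.62892) = 0.306/0.37108 = 0.82462.
New p* = 1 − e/c = 1 − 0.30600/0.34634 = 0.11648.
Expected occupied = 415 × 0.11648 = 48.34 ≈ 48.

48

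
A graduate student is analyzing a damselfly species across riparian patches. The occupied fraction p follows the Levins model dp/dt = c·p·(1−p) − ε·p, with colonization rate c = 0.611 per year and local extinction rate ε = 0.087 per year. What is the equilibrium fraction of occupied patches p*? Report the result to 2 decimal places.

At equilibrium, colonization balances extinction: c·p*·(1−p*) = ε·p*.
So p* = 1 − ε/c = 1 − 0.087/0.611 = 1 − 0.1424 = 0.8576.

0.86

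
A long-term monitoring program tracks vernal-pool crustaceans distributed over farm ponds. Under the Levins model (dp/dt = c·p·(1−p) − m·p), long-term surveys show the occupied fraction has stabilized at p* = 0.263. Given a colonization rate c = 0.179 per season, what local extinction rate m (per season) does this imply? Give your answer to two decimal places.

0.13

At equilibrium c(1−p*) = m.
m = 0.179 × (1 − 0.263) = 0.179 × 0.7370 = 0.1319.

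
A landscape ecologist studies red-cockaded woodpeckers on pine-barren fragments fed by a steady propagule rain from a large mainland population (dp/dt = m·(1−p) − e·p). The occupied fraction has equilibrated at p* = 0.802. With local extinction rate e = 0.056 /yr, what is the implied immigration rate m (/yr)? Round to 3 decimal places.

At equilibrium m(1−p*) = e·p*, so m = e·p*/(1−p*).
m = 0.056 × 0.802 / 0.1980 = 0.0449/0.1980 = 0.2268.

0.227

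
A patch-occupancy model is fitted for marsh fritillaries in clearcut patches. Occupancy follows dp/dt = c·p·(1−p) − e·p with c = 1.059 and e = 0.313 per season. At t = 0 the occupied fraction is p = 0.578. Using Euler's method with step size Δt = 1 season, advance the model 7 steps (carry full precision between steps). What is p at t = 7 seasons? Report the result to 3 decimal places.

Update rule: p ← p + [c·p·(1−p) − e·p]·Δt with Δt = 1.
t = 1: p = 0.57800 + (+0.07739) = 0.65539
t = 2: p = 0.65539 + (+0.03404) = 0.68943
t = 3: p = 0.68943 + (+0.01096) = 0.70039
t = 4: p = 0.70039 + (+0.00300) = 0.70339
t = 5: p = 0.70339 + (+0.00078) = 0.70417
t = 6: p = 0.70417 + (+0.00020) = 0.70437
t = 7: p = 0.70437 + (+0.00005) = 0.70442

0.704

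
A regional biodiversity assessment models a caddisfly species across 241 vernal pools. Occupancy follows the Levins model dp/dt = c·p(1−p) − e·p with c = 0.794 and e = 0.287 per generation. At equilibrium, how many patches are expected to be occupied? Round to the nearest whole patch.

p* = 1 − e/c = 1 − 0.287/0.794 = 0.6385.
Expected occupied patches = N × p* = 241 × 0.6385 = 153.89 ≈ 154.

154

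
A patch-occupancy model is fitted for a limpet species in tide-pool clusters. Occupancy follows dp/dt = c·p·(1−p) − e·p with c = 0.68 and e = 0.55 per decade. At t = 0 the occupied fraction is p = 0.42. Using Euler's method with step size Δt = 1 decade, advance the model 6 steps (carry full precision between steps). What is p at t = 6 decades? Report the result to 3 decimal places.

Update rule: p ← p + [c·p·(1−p) − e·p]·Δt with Δt = 1.
t = 1: p = 0.42000 + (-0.06535) = 0.35465
t = 2: p = 0.35465 + (-0.03942) = 0.31523
t = 3: p = 0.31523 + (-0.02659) = 0.28863
t = 4: p = 0.28863 + (-0.01913) = 0.26951
t = 5: p = 0.26951 + (-0.01436) = 0.25515
t = 6: p = 0.25515 + (-0.01110) = 0.24405

0.244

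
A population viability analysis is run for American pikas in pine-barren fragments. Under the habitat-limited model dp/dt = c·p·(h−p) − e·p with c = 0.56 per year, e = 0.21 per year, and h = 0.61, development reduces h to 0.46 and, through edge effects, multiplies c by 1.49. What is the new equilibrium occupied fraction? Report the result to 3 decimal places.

Before: p* = h − e/c = 0.61 − 0.21/0.56 = 0.61 − 0.3750 = 0.2350.
After: c = 0.8344, e = 0.21, h = 0.46; p* = 0.46 − 0.21/0.8344 = 0.2083.

0.208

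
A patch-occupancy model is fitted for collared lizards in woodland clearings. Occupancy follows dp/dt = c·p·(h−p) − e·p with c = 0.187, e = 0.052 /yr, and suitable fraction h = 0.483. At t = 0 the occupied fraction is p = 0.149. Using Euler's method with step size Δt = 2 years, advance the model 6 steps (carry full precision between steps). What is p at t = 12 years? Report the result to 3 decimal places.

0.166

Update rule: p ← p + [c·p·(h−p) − e·p]·Δt with Δt = 2.
p: 0.14900 → 0.15212  (Δp = +0.00312)
p: 0.15212 → 0.15512  (Δp = +0.00300)
p: 0.15512 → 0.15801  (Δp = +0.00289)
p: 0.15801 → 0.16078  (Δp = +0.00277)
p: 0.16078 → 0.16344  (Δp = +0.00265)
p: 0.16344 → 0.16597  (Δp = +0.00254)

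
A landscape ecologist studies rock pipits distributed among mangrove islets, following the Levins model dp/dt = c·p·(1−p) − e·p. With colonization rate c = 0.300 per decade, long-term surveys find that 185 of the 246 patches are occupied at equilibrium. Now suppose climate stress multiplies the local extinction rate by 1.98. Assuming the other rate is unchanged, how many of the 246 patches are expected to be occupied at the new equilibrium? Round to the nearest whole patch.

Observed p* = 185/246 = 0.75203.
Balance c(1−p*) = e gives e = 0.300×(1 − 0.75203) = 0.07439.
New p* = 1 − e/c = 1 − 0.14729/0.30000 = 0.50903.
Expected occupied = 246 × 0.50903 = 125.22 ≈ 125.

125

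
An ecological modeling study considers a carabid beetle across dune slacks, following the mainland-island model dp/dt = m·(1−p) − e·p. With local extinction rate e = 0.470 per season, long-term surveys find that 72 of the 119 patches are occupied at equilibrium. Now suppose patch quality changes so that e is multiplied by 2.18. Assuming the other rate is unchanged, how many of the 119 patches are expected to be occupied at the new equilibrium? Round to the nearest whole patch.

Observed p* = 72/119 = 0.60504.
Balance m(1−p*) = e·p* gives m = e·p*/(1−p*) = 0.470×0.60504/0.39496 = 0.71999.
New p* = m/(m+e) = 0.71999/(0.71999+1.02460) = 0.41270.
Expected occupied = 119 × 0.41270 = 49.11 ≈ 49.

49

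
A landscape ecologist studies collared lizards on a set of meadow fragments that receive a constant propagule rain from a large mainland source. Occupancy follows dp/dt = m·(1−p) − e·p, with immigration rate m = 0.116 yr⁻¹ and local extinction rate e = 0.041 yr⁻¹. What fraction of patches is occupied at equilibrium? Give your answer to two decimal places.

0.74

At equilibrium the propagule rain into empty patches balances local extinction: m(1−p*) = e·p*.
p* = m/(m+e) = 0.116/(0.116+0.041) = 0.116/0.1570 = 0.7389.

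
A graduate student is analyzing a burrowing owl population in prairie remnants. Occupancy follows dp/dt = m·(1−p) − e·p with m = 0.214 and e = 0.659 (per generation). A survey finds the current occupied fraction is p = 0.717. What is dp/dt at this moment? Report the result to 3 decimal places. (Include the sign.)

Colonization term: m·(1−p) = 0.214×0.2830 = 0.06056.
Extinction term: e·p = 0.47250.
dp/dt = 0.06056 − 0.47250 = -0.41194.

-0.412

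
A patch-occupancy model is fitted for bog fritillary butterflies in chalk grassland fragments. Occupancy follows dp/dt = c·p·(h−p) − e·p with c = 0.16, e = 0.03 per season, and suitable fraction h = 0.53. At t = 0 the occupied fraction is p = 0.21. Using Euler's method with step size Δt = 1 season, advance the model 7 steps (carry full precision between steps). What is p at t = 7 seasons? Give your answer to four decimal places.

0.2398

Update rule: p ← p + [c·p·(h−p) − e·p]·Δt with Δt = 1.
step 1: Δp = +0.00445, p = 0.21445
step 2: Δp = +0.00439, p = 0.21885
step 3: Δp = +0.00433, p = 0.22318
step 4: Δp = +0.00426, p = 0.22744
step 5: Δp = +0.00419, p = 0.23162
step 6: Δp = +0.00411, p = 0.23573
step 7: Δp = +0.00403, p = 0.23976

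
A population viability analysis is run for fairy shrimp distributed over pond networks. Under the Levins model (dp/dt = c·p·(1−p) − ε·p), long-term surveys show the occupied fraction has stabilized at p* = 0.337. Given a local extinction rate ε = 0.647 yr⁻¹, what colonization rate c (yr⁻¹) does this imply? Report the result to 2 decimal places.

0.98

At equilibrium c(1−p*) = ε, so c = ε/(1−p*).
c = 0.647/(1 − 0.337) = 0.647/0.6630 = 0.9759.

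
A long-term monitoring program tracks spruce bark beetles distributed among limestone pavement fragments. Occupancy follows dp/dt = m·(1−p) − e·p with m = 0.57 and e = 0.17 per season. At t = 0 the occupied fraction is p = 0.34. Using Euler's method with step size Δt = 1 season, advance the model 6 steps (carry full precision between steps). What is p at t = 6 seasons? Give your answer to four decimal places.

Update rule: p ← p + [m·(1−p) − e·p]·Δt with Δt = 1.
p: 0.34000 → 0.65840  (Δp = +0.31840)
p: 0.65840 → 0.74118  (Δp = +0.08278)
p: 0.74118 → 0.76271  (Δp = +0.02152)
p: 0.76271 → 0.76830  (Δp = +0.00560)
p: 0.76830 → 0.76976  (Δp = +0.00146)
p: 0.76976 → 0.77014  (Δp = +0.00038)

0.7701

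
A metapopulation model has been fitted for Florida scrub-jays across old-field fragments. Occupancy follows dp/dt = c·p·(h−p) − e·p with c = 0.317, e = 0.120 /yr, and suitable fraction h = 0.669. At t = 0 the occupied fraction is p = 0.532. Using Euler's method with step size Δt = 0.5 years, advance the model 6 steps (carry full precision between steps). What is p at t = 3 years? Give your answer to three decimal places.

Update rule: p ← p + [c·p·(h−p) − e·p]·Δt with Δt = 0.5.
  1  |  dp/dt·Δt = -0.020368  |  p_1 = 0.511632
  2  |  dp/dt·Δt = -0.017936  |  p_2 = 0.493696
  3  |  dp/dt·Δt = -0.015904  |  p_3 = 0.477792
  4  |  dp/dt·Δt = -0.014187  |  p_4 = 0.463604
  5  |  dp/dt·Δt = -0.012724  |  p_5 = 0.450881
  6  |  dp/dt·Δt = -0.011465  |  p_6 = 0.439416

0.439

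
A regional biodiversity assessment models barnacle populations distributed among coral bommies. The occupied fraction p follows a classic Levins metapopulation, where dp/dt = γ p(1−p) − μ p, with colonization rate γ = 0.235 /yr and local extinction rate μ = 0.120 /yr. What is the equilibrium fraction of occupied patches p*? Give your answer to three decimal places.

Setting dp/dt = 0 and dividing through by p* gives γ·(1−p*) = μ.
So p* = 1 − μ/γ = 1 − 0.120/0.235 = 1 − 0.5106 = 0.4894.

0.489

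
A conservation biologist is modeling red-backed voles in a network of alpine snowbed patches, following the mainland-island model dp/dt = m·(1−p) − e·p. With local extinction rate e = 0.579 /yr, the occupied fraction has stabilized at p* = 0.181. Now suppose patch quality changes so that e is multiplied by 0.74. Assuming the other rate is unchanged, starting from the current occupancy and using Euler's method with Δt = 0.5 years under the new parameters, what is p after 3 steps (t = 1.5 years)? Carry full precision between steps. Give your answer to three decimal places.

Balance m(1−p*) = e·p* gives m = e·p*/(1−p*) = 0.579×0.18100/0.81900 = 0.12796.
Starting from p₀ = 0.18100; update p ← p + (dp/dt)·Δt with the new parameters.
t = 0.5: p = 0.18100 + (+0.01362) = 0.19462
t = 1: p = 0.19462 + (+0.00983) = 0.20446
t = 1.5: p = 0.20446 + (+0.00710) = 0.21156

0.212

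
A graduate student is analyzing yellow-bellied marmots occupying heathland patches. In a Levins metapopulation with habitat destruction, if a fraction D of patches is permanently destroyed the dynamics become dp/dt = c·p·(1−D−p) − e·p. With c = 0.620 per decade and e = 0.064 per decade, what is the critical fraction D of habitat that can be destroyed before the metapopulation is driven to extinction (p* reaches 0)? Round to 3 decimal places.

The nontrivial equilibrium is p* = (1−D) − e/c; extinction occurs when this hits zero.
So D_crit = 1 − e/c = 1 − 0.064/0.620 = 1 − 0.1032 = 0.8968.
Note this equals the original equilibrium occupancy — the Levins extinction-debt result.

0.897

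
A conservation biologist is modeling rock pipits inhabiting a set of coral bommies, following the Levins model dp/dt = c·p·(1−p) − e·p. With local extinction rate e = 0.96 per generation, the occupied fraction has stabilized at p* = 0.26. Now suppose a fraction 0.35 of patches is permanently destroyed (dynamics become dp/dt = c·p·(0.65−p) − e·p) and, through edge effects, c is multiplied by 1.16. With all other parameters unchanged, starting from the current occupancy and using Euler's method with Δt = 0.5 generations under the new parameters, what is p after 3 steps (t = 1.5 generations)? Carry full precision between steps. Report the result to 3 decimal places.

Balance c(1−p*) = e gives c = e/(1 − 0.26000) = 0.96/0.74000 = 1.29730.
Starting from p₀ = 0.26000; update p ← p + (dp/dt)·Δt with the new parameters.
step 1: Δp = -0.04850, p = 0.21150
step 2: Δp = -0.03174, p = 0.17976
step 3: Δp = -0.02268, p = 0.15708

0.157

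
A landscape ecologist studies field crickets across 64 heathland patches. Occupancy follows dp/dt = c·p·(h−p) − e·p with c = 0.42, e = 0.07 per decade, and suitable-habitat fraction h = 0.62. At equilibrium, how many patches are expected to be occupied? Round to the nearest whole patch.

29

p* = h − e/c = 0.62 − 0.1667 = 0.4533.
Expected occupied patches = N × p* = 64 × 0.4533 = 29.01 ≈ 29.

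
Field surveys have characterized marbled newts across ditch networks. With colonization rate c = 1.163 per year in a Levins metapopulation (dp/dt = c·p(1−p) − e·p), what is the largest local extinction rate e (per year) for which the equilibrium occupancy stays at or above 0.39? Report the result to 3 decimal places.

1 − e/c ≥ 0.39 ⇒ e ≤ c(1 − 0.39) = 1.163 × 0.6100.
e_max = 0.7094.

0.709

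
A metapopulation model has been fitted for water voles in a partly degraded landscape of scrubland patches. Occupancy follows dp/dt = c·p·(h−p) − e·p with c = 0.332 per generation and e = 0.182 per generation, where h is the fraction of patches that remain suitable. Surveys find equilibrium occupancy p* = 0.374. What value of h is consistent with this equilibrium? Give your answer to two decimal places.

0.92

At equilibrium c(h−p*) = e, so h = p* + e/c.
h = 0.374 + 0.182/0.332 = 0.374 + 0.5482 = 0.9222.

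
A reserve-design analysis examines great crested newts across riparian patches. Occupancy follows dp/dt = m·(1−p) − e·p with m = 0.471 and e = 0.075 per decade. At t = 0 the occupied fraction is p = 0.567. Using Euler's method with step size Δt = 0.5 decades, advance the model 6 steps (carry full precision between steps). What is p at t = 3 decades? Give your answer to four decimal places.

Update rule: p ← p + [m·(1−p) − e·p]·Δt with Δt = 0.5.
  1  |  dp/dt·Δt = +0.080709  |  p_1 = 0.647709
  2  |  dp/dt·Δt = +0.058675  |  p_2 = 0.706384
  3  |  dp/dt·Δt = +0.042657  |  p_3 = 0.749041
  4  |  dp/dt·Δt = +0.031012  |  p_4 = 0.780053
  5  |  dp/dt·Δt = +0.022545  |  p_5 = 0.802599
  6  |  dp/dt·Δt = +0.016391  |  p_6 = 0.818989

0.8190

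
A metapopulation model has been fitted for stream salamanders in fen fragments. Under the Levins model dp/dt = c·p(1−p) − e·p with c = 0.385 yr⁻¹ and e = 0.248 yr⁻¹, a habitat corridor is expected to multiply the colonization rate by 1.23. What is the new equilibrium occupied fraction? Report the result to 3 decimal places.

Before: p* = 1 − 0.248/0.385 = 0.3558.
After the change, c = 0.47355, e = 0.248, so p* = 1 − 0.248/0.47355 = 0.4763.

0.476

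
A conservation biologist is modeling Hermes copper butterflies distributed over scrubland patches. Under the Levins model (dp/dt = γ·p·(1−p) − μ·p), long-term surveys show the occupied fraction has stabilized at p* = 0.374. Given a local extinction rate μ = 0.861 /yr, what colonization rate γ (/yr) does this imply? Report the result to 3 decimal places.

1.375

At equilibrium γ(1−p*) = μ, so γ = μ/(1−p*).
γ = 0.861/(1 − 0.374) = 0.861/0.6260 = 1.3754.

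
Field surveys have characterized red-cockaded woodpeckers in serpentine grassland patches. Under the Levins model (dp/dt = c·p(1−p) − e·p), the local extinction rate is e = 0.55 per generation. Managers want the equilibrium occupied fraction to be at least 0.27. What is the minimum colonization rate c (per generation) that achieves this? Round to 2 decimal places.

0.75

p* = 1 − e/c ≥ 0.27 requires e/c ≤ 0.7300, i.e. c ≥ e/0.7300.
c_min = 0.55/0.7300 = 0.7534.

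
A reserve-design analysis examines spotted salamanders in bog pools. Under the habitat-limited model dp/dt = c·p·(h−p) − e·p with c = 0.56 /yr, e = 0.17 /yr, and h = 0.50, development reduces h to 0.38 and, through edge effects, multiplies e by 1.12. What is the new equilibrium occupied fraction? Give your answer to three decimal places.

0.040

Before: p* = h − e/c = 0.50 − 0.17/0.56 = 0.50 − 0.3036 = 0.1964.
After: c = 0.56, e = 0.1904, h = 0.38; p* = 0.38 − 0.1904/0.56 = 0.0400.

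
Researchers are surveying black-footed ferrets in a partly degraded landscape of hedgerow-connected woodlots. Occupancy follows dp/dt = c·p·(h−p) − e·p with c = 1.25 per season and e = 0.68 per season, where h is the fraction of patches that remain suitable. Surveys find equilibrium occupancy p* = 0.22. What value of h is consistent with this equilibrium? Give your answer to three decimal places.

At equilibrium c(h−p*) = e, so h = p* + e/c.
h = 0.22 + 0.68/1.25 = 0.22 + 0.5440 = 0.7640.

0.764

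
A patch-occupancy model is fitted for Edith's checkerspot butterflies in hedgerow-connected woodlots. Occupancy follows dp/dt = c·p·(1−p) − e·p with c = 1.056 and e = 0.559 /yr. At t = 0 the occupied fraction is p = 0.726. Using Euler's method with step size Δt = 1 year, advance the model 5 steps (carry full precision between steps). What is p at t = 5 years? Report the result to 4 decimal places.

0.4737

Update rule: p ← p + [c·p·(1−p) − e·p]·Δt with Δt = 1.
p: 0.72600 → 0.53023  (Δp = -0.19577)
p: 0.53023 → 0.49687  (Δp = -0.03336)
p: 0.49687 → 0.48311  (Δp = -0.01376)
p: 0.48311 → 0.47675  (Δp = -0.00636)
p: 0.47675 → 0.47368  (Δp = -0.00307)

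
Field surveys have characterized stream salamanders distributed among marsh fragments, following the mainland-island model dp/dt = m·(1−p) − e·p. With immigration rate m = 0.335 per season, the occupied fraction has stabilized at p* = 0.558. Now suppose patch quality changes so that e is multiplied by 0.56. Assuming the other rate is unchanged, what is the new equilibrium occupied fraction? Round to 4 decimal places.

Balance m(1−p*) = e·p* gives e = m(1−p*)/p* = 0.335×0.44200/0.55800 = 0.26536.
New p* = m/(m+e) = 0.33500/(0.33500+0.14860) = 0.69272.

0.6927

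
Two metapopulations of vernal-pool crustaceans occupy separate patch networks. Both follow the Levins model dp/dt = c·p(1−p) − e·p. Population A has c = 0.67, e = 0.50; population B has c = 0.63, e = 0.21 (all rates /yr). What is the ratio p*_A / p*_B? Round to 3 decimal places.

0.381

A: p*_A = 1 − 0.50/0.67 = 0.2537.
B: p*_B = 1 − 0.21/0.63 = 0.6667.
p*_A / p*_B = 0.2537/0.6667 = 0.3806.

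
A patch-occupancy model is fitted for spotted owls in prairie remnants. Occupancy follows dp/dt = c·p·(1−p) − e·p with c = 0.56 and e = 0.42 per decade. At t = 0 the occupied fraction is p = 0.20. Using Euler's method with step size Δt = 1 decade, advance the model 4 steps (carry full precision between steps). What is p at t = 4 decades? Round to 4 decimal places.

0.2195

Update rule: p ← p + [c·p·(1−p) − e·p]·Δt with Δt = 1.
  1  |  dp/dt·Δt = +0.005600  |  p_1 = 0.205600
  2  |  dp/dt·Δt = +0.005112  |  p_2 = 0.210712
  3  |  dp/dt·Δt = +0.004636  |  p_3 = 0.215348
  4  |  dp/dt·Δt = +0.004179  |  p_4 = 0.219527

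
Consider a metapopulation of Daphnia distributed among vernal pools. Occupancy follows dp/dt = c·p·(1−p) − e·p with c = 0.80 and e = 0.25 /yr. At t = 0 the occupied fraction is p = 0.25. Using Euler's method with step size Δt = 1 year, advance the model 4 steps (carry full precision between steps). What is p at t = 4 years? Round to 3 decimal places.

0.590

Update rule: p ← p + [c·p·(1−p) − e·p]·Δt with Δt = 1.
t = 1: p = 0.25000 + (+0.08750) = 0.33750
t = 2: p = 0.33750 + (+0.09450) = 0.43200
t = 3: p = 0.43200 + (+0.08830) = 0.52030
t = 4: p = 0.52030 + (+0.06960) = 0.58990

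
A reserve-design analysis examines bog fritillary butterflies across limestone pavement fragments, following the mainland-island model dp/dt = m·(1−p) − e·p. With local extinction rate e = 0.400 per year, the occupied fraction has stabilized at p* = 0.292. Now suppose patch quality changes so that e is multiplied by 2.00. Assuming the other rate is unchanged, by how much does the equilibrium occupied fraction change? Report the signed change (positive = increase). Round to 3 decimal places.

-0.121

Balance m(1−p*) = e·p* gives m = e·p*/(1−p*) = 0.400×0.29200/0.70800 = 0.16497.
New p* = m/(m+e) = 0.16497/(0.16497+0.80000) = 0.17096.
Δp* = 0.17096 − 0.29200 = -0.12104.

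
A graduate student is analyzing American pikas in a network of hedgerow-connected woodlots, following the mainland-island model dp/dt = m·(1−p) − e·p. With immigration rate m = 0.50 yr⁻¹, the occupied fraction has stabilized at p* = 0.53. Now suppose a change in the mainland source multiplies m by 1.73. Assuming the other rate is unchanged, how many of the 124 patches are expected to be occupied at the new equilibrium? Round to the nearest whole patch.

82

Balance m(1−p*) = e·p* gives e = m(1−p*)/p* = 0.50×0.47000/0.53000 = 0.44340.
New p* = m/(m+e) = 0.86500/(0.86500+0.44340) = 0.66111.
Expected occupied = 124 × 0.66111 = 81.98 ≈ 82.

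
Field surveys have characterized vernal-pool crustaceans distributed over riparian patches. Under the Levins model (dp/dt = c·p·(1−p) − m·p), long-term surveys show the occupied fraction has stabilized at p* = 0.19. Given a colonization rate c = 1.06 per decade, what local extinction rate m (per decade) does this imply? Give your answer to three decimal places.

0.859

At equilibrium c(1−p*) = m.
m = 1.06 × (1 − 0.19) = 1.06 × 0.8100 = 0.8586.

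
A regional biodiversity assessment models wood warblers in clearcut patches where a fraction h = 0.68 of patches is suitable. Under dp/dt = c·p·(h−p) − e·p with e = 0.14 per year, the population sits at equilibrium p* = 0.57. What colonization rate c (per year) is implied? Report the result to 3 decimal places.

At equilibrium c(h−p*) = e, so c = e/(h−p*).
c = 0.14/(0.68 − 0.57) = 0.14/0.1100 = 1.2727.

1.273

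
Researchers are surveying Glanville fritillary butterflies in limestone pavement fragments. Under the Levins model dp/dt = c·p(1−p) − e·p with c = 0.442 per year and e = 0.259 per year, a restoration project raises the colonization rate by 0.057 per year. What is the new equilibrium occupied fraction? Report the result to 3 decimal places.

Before: p* = 1 − 0.259/0.442 = 0.4140.
After the change, c = 0.499, e = 0.259, so p* = 1 − 0.259/0.499 = 0.4810.

0.481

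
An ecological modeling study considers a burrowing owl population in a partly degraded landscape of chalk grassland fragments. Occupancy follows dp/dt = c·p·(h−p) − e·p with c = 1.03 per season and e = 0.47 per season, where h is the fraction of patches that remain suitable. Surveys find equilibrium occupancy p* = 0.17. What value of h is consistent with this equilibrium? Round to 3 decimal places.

At equilibrium c(h−p*) = e, so h = p* + e/c.
h = 0.17 + 0.47/1.03 = 0.17 + 0.4563 = 0.6263.

0.626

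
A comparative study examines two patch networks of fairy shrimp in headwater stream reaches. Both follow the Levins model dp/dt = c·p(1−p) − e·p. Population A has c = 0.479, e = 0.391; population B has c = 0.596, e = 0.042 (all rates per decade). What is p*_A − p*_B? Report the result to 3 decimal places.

-0.746

A: p*_A = 1 − 0.391/0.479 = 0.1837.
B: p*_B = 1 − 0.042/0.596 = 0.9295.
p*_A − p*_B = 0.1837 − 0.9295 = -0.7458.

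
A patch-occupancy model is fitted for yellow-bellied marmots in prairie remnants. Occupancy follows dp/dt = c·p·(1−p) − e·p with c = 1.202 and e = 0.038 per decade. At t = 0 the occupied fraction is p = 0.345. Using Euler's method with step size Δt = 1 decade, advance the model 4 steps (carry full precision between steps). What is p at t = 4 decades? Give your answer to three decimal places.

Update rule: p ← p + [c·p·(1−p) − e·p]·Δt with Δt = 1.
  1  |  dp/dt·Δt = +0.258512  |  p_1 = 0.603512
  2  |  dp/dt·Δt = +0.264687  |  p_2 = 0.868199
  3  |  dp/dt·Δt = +0.104552  |  p_3 = 0.972752
  4  |  dp/dt·Δt = -0.005105  |  p_4 = 0.967647

0.968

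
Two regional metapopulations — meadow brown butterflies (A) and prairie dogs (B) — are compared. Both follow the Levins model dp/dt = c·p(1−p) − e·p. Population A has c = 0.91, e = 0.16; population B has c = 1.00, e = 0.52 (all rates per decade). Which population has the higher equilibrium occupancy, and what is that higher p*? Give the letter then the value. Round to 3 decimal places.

A, 0.824

A: p*_A = 1 − 0.16/0.91 = 0.8242.
B: p*_B = 1 − 0.52/1.00 = 0.4800.
A is higher at 0.8242.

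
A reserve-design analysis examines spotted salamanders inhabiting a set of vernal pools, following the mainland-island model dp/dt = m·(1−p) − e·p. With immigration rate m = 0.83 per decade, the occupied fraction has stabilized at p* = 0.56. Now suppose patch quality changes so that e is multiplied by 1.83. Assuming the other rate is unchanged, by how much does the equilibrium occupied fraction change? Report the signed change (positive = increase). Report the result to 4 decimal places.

Balance m(1−p*) = e·p* gives e = m(1−p*)/p* = 0.83×0.44000/0.56000 = 0.65214.
New p* = m/(m+e) = 0.83000/(0.83000+1.19342) = 0.41020.
Δp* = 0.41020 − 0.56000 = -0.14980.

-0.1498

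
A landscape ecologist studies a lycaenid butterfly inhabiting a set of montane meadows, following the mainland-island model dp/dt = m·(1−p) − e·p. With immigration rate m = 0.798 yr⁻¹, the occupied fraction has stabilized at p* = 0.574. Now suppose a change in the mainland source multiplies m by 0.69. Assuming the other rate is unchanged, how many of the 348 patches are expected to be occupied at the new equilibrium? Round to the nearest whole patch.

Balance m(1−p*) = e·p* gives e = m(1−p*)/p* = 0.798×0.42600/0.57400 = 0.59224.
New p* = m/(m+e) = 0.55062/(0.55062+0.59224) = 0.48179.
Expected occupied = 348 × 0.48179 = 167.66 ≈ 168.

168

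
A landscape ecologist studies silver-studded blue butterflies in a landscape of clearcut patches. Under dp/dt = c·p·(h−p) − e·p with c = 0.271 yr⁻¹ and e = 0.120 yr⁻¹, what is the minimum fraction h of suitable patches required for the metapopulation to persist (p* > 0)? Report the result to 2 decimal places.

p* = h − e/c is positive only when h > e/c.
h_min = e/c = 0.120/0.271 = 0.4428.

0.44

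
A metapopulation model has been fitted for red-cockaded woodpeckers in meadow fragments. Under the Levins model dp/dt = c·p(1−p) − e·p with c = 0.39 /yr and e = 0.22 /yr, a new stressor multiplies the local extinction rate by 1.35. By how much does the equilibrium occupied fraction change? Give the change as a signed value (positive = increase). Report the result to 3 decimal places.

-0.197

Before: p* = 1 − 0.22/0.39 = 0.4359.
After the change, c = 0.39, e = 0.297, so p* = 1 − 0.297/0.39 = 0.2385.
Δp* = 0.2385 − 0.4359 = -0.1974.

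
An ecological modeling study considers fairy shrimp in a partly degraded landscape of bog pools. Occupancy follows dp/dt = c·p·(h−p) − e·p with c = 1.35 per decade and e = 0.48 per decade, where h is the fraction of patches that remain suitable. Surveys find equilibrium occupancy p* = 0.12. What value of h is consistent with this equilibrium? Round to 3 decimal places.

At equilibrium c(h−p*) = e, so h = p* + e/c.
h = 0.12 + 0.48/1.35 = 0.12 + 0.3556 = 0.4756.

0.476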